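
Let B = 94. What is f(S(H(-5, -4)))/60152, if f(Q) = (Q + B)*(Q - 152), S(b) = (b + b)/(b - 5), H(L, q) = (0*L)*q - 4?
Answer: -145180/609039 ≈ -0.23838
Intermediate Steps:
H(L, q) = -4 (H(L, q) = 0*q - 4 = 0 - 4 = -4)
S(b) = 2*b/(-5 + b) (S(b) = (2*b)/(-5 + b) = 2*b/(-5 + b))
f(Q) = (-152 + Q)*(94 + Q) (f(Q) = (Q + 94)*(Q - 152) = (94 + Q)*(-152 + Q) = (-152 + Q)*(94 + Q))
f(S(H(-5, -4)))/60152 = (-14288 + (2*(-4)/(-5 - 4))**2 - 116*(-4)/(-5 - 4))/60152 = (-14288 + (2*(-4)/(-9))**2 - 116*(-4)/(-9))*(1/60152) = (-14288 + (2*(-4)*(-1/9))**2 - 116*(-4)*(-1)/9)*(1/60152) = (-14288 + (8/9)**2 - 58*8/9)*(1/60152) = (-14288 + 64/81 - 464/9)*(1/60152) = -1161440/81*1/60152 = -145180/609039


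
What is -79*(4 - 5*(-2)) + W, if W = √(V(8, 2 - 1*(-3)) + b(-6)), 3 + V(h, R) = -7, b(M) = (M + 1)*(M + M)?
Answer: -1106 + 5*√2 ≈ -1098.9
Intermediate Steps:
b(M) = 2*M*(1 + M) (b(M) = (1 + M)*(2*M) = 2*M*(1 + M))
V(h, R) = -10 (V(h, R) = -3 - 7 = -10)
W = 5*√2 (W = √(-10 + 2*(-6)*(1 - 6)) = √(-10 + 2*(-6)*(-5)) = √(-10 + 60) = √50 = 5*√2 ≈ 7.0711)
-79*(4 - 5*(-2)) + W = -79*(4 - 5*(-2)) + 5*√2 = -79*(4 + 10) + 5*√2 = -79*14 + 5*√2 = -1106 + 5*√2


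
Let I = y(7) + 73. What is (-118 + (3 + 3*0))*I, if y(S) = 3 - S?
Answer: -7935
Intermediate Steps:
I = 69 (I = (3 - 1*7) + 73 = (3 - 7) + 73 = -4 + 73 = 69)
(-118 + (3 + 3*0))*I = (-118 + (3 + 3*0))*69 = (-118 + (3 + 0))*69 = (-118 + 3)*69 = -115*69 = -7935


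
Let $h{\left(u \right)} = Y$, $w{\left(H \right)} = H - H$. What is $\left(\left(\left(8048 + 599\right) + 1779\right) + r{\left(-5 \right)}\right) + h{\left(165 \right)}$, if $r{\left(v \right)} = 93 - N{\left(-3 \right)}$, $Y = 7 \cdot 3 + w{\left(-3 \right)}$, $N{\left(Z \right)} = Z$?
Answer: $10543$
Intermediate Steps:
$w{\left(H \right)} = 0$
$Y = 21$ ($Y = 7 \cdot 3 + 0 = 21 + 0 = 21$)
$h{\left(u \right)} = 21$
$r{\left(v \right)} = 96$ ($r{\left(v \right)} = 93 - -3 = 93 + 3 = 96$)
$\left(\left(\left(8048 + 599\right) + 1779\right) + r{\left(-5 \right)}\right) + h{\left(165 \right)} = \left(\left(\left(8048 + 599\right) + 1779\right) + 96\right) + 21 = \left(\left(8647 + 1779\right) + 96\right) + 21 = \left(10426 + 96\right) + 21 = 10522 + 21 = 10543$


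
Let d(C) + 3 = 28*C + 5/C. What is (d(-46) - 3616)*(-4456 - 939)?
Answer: 1217797165/46 ≈ 2.6474e+7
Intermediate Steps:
d(C) = -3 + 5/C + 28*C (d(C) = -3 + (28*C + 5/C) = -3 + (5/C + 28*C) = -3 + 5/C + 28*C)
(d(-46) - 3616)*(-4456 - 939) = ((-3 + 5/(-46) + 28*(-46)) - 3616)*(-4456 - 939) = ((-3 + 5*(-1/46) - 1288) - 3616)*(-5395) = ((-3 - 5/46 - 1288) - 3616)*(-5395) = (-59391/46 - 3616)*(-5395) = -225727/46*(-5395) = 1217797165/46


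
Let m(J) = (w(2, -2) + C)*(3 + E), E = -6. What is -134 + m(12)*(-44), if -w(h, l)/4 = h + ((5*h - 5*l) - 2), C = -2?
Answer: -10958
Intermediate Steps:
w(h, l) = 8 - 24*h + 20*l (w(h, l) = -4*(h + ((5*h - 5*l) - 2)) = -4*(h + ((-5*l + 5*h) - 2)) = -4*(h + (-2 - 5*l + 5*h)) = -4*(-2 - 5*l + 6*h) = 8 - 24*h + 20*l)
m(J) = 246 (m(J) = ((8 - 24*2 + 20*(-2)) - 2)*(3 - 6) = ((8 - 48 - 40) - 2)*(-3) = (-80 - 2)*(-3) = -82*(-3) = 246)
-134 + m(12)*(-44) = -134 + 246*(-44) = -134 - 10824 = -10958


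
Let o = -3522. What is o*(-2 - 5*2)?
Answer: 42264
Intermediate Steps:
o*(-2 - 5*2) = -3522*(-2 - 5*2) = -3522*(-2 - 10) = -3522*(-12) = 42264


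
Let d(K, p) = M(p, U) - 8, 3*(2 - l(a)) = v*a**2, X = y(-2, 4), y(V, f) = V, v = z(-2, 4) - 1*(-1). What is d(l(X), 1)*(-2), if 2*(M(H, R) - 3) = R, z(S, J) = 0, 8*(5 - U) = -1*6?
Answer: 17/4 ≈ 4.2500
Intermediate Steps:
U = 23/4 (U = 5 - (-1)*6/8 = 5 - 1/8*(-6) = 5 + 3/4 = 23/4 ≈ 5.7500)
v = 1 (v = 0 - 1*(-1) = 0 + 1 = 1)
M(H, R) = 3 + R/2
X = -2
l(a) = 2 - a**2/3
d(K, p) = -17/8 (d(K, p) = (3 + (1/2)*(23/4)) - 8 = (3 + 23/8) - 8 = 47/8 - 8 = -17/8)
d(l(X), 1)*(-2) = -17/8*(-2) = 17/4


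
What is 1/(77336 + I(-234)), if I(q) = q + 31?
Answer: 1/77133 ≈ 1.2965e-5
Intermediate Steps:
I(q) = 31 + q
1/(77336 + I(-234)) = 1/(77336 + (31 - 234)) = 1/(77336 - 203) = 1/77133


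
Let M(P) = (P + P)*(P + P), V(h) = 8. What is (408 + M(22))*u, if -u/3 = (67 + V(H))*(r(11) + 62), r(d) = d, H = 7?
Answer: -38500200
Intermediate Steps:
M(P) = 4*P² (M(P) = (2*P)*(2*P) = 4*P²)
u = -16425 (u = -3*(67 + 8)*(11 + 62) = -225*73 = -3*5475 = -16425)
(408 + M(22))*u = (408 + 4*22²)*(-16425) = (408 + 4*484)*(-16425) = (408 + 1936)*(-16425) = 2344*(-16425) = -38500200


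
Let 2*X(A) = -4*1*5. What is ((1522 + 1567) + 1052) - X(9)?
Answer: 4151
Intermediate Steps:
X(A) = -10 (X(A) = (-4*1*5)/2 = (-4*5)/2 = (1/2)*(-20) = -10)
((1522 + 1567) + 1052) - X(9) = ((1522 + 1567) + 1052) - 1*(-10) = (3089 + 1052) + 10 = 4141 + 10 = 4151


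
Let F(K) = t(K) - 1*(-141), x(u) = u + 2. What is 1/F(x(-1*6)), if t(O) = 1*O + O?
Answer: 1/133 ≈ 0.0075188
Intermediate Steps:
x(u) = 2 + u
t(O) = 2*O (t(O) = O + O = 2*O)
F(K) = 141 + 2*K (F(K) = 2*K - 1*(-141) = 2*K + 141 = 141 + 2*K)
1/F(x(-1*6)) = 1/(141 + 2*(2 - 1*6)) = 1/(141 + 2*(2 - 6)) = 1/(141 + 2*(-4)) = 1/(141 - 8) = 1/133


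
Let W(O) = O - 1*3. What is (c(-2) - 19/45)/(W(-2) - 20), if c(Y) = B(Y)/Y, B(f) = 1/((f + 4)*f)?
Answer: 107/9000 ≈ 0.011889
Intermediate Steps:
W(O) = -3 + O (W(O) = O - 3 = -3 + O)
B(f) = 1/(f*(4 + f)) (B(f) = 1/((4 + f)*f) = 1/(f*(4 + f)))
c(Y) = 1/(Y²*(4 + Y)) (c(Y) = (1/(Y*(4 + Y)))/Y = 1/(Y²*(4 + Y)))
(c(-2) - 19/45)/(W(-2) - 20) = (1/((-2)²*(4 - 2)) - 19/45)/((-3 - 2) - 20) = ((¼)/2 - 19*1/45)/(-5 - 20) = ((¼)*(½) - 19/45)/(-25) = (⅛ - 19/45)*(-1/25) = -107/360*(-1/25) = 107/9000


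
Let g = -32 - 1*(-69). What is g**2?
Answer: 1369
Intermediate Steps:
g = 37 (g = -32 + 69 = 37)
g**2 = 37**2 = 1369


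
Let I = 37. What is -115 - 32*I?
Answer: -1299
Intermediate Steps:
-115 - 32*I = -115 - 32*37 = -115 - 1184 = -1299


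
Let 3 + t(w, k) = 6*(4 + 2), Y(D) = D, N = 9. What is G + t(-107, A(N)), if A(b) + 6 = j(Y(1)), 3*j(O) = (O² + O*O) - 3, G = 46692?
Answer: 46725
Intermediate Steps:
j(O) = -1 + 2*O²/3 (j(O) = ((O² + O*O) - 3)/3 = ((O² + O²) - 3)/3 = (2*O² - 3)/3 = (-3 + 2*O²)/3 = -1 + 2*O²/3)
A(b) = -19/3 (A(b) = -6 + (-1 + (⅔)*1²) = -6 + (-1 + (⅔)*1) = -6 + (-1 + ⅔) = -6 - ⅓ = -19/3)
t(w, k) = 33 (t(w, k) = -3 + 6*(4 + 2) = -3 + 6*6 = -3 + 36 = 33)
G + t(-107, A(N)) = 46692 + 33 = 46725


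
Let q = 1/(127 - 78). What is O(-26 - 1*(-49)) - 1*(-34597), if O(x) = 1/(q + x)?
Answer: 39025465/1128 ≈ 34597.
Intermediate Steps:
q = 1/49 ≈ 0.020408
O(x) = 1/(1/49 + x)
O(-26 - 1*(-49)) - 1*(-34597) = 49/(1 + 49*(-26 - 1*(-49))) - 1*(-34597) = 49/(1 + 49*(-26 + 49)) + 34597 = 49/(1 + 49*23) + 34597 = 49/(1 + 1127) + 34597 = 49/1128 + 34597 = 39025465/1128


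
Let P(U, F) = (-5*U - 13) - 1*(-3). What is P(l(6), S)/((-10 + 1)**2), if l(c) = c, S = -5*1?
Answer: -40/81 ≈ -0.49383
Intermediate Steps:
S = -5
P(U, F) = -10 - 5*U (P(U, F) = (-13 - 5*U) + 3 = -10 - 5*U)
P(l(6), S)/((-10 + 1)**2) = (-10 - 5*6)/((-10 + 1)**2) = (-10 - 30)/((-9)**2) = -40/81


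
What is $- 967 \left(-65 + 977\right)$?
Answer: $-881904$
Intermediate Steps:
$- 967 \left(-65 + 977\right) = \left(-967\right) 912 = -881904$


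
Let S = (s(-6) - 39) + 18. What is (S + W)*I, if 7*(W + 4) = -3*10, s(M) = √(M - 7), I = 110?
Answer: -22550/7 + 110*I*√13 ≈ -3221.4 + 396.61*I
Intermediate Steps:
s(M) = √(-7 + M)
S = -21 + I*√13 (S = (√(-7 - 6) - 39) + 18 = (√(-13) - 39) + 18 = (I*√13 - 39) + 18 = (-39 + I*√13) + 18 = -21 + I*√13 ≈ -21.0 + 3.6056*I)
W = -58/7 (W = -4 + (-3*10)/7 = -4 + (⅐)*(-30) = -4 - 30/7 = -58/7 ≈ -8.2857)
(S + W)*I = ((-21 + I*√13) - 58/7)*110 = (-205/7 + I*√13)*110 = -22550/7 + 110*I*√13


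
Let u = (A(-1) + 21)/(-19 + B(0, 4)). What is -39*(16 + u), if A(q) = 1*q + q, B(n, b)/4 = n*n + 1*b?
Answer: -377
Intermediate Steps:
B(n, b) = 4*b + 4*n² (B(n, b) = 4*(n*n + 1*b) = 4*(n² + b) = 4*(b + n²) = 4*b + 4*n²)
A(q) = 2*q (A(q) = q + q = 2*q)
u = -19/3 (u = (2*(-1) + 21)/(-19 + (4*4 + 4*0²)) = (-2 + 21)/(-19 + (16 + 4*0)) = 19/(-19 + (16 + 0)) = 19/(-19 + 16) = 19/(-3) = 19*(-⅓) = -19/3 ≈ -6.3333)
-39*(16 + u) = -39*(16 - 19/3) = -39*29/3 = -377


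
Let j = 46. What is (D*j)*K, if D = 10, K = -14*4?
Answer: -25760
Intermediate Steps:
K = -56
(D*j)*K = (10*46)*(-56) = 460*(-56) = -25760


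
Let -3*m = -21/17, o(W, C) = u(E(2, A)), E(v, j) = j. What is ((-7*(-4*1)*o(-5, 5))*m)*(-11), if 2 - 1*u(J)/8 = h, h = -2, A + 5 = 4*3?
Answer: -68992/17 ≈ -4058.4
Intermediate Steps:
A = 7 (A = -5 + 4*3 = -5 + 12 = 7)
u(J) = 32 (u(J) = 16 - 8*(-2) = 16 + 16 = 32)
o(W, C) = 32
m = 7/17 (m = -(-7)/17 = -⅓*(-21/17) = 7/17 ≈ 0.41176)
((-7*(-4*1)*o(-5, 5))*m)*(-11) = (-7*(-4*1)*32*(7/17))*(-11) = (-(-28)*32*(7/17))*(-11) = (-7*(-128)*(7/17))*(-11) = (896*(7/17))*(-11) = (6272/17)*(-11) = -68992/17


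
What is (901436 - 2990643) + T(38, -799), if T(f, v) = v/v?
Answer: -2089206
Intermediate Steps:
T(f, v) = 1
(901436 - 2990643) + T(38, -799) = (901436 - 2990643) + 1 = -2089207 + 1 = -2089206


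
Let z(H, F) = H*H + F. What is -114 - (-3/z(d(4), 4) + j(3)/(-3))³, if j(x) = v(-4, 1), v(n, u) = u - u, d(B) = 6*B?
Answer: -22242767973/195112000 ≈ -114.00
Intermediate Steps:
v(n, u) = 0
z(H, F) = F + H² (z(H, F) = H² + F = F + H²)
j(x) = 0
-114 - (-3/z(d(4), 4) + j(3)/(-3))³ = -114 - (-3/(4 + (6*4)²) + 0/(-3))³ = -114 - (-3/(4 + 24²) + 0*(-⅓))³ = -114 - (-3/(4 + 576) + 0)³ = -114 - (-3/580 + 0)³ = -114 - (-3/580)³ = -114 - 1*(-27/195112000) = -114 + 27/195112000 = -22242767973/195112000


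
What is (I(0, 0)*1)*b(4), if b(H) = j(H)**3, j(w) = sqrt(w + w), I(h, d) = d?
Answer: 0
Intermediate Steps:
j(w) = sqrt(2)*sqrt(w) (j(w) = sqrt(2*w) = sqrt(2)*sqrt(w))
b(H) = 2*sqrt(2)*H**(3/2) (b(H) = (sqrt(2)*sqrt(H))**3 = 2*sqrt(2)*H**(3/2))
(I(0, 0)*1)*b(4) = (0*1)*(2*sqrt(2)*4**(3/2)) = 0*(2*sqrt(2)*8) = 0*(16*sqrt(2)) = 0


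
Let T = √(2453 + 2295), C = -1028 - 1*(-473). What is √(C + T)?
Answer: √(-555 + 2*√1187) ≈ 22.048*I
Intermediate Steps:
C = -555 (C = -1028 + 473 = -555)
T = 2*√1187 (T = √4748 = 2*√1187 ≈ 68.906)
√(C + T) = √(-555 + 2*√1187)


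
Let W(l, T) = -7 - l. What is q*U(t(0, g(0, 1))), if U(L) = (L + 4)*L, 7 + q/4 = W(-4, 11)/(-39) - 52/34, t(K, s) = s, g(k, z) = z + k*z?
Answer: -37360/221 ≈ -169.05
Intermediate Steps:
q = -7472/221 (q = -28 + 4*((-7 - 1*(-4))/(-39) - 52/34) = -28 + 4*((-7 + 4)*(-1/39) - 52*1/34) = -28 + 4*(-3*(-1/39) - 26/17) = -28 + 4*(1/13 - 26/17) = -28 + 4*(-321/221) = -28 - 1284/221 = -7472/221 ≈ -33.810)
U(L) = L*(4 + L) (U(L) = (4 + L)*L = L*(4 + L))
q*U(t(0, g(0, 1))) = -7472*1*(1 + 0)*(4 + 1*(1 + 0))/221 = -7472*1*1*(4 + 1*1)/221 = -7472*(4 + 1)/221 = -7472*5/221 = -7472/221*5 = -37360/221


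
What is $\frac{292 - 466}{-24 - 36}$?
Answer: $\frac{29}{10} \approx 2.9$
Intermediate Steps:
$\frac{292 - 466}{-24 - 36} = - \frac{174}{-60} = \left(-174\right) \left(- \frac{1}{60}\right) = \frac{29}{10}$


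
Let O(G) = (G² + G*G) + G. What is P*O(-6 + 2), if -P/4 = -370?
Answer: 41440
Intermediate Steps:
P = 1480 (P = -4*(-370) = 1480)
O(G) = G + 2*G² (O(G) = (G² + G²) + G = 2*G² + G = G + 2*G²)
P*O(-6 + 2) = 1480*((-6 + 2)*(1 + 2*(-6 + 2))) = 1480*(-4*(1 + 2*(-4))) = 1480*(-4*(1 - 8)) = 1480*(-4*(-7)) = 1480*28 = 41440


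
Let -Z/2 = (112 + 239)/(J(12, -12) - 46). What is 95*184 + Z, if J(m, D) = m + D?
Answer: 402391/23 ≈ 17495.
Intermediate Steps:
J(m, D) = D + m
Z = 351/23 (Z = -2*(112 + 239)/((-12 + 12) - 46) = -702/(0 - 46) = -702/(-46) = -702*(-1)/46 = -2*(-351/46) = 351/23 ≈ 15.261)
95*184 + Z = 95*184 + 351/23 = 17480 + 351/23 = 402391/23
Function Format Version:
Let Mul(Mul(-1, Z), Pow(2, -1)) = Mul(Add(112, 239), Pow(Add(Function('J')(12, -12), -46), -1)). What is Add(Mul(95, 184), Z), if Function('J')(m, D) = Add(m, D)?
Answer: Rational(402391, 23) ≈ 17495.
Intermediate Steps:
Function('J')(m, D) = Add(D, m)
Z = Rational(351, 23) (Z = Mul(-2, Mul(Add(112, 239), Pow(Add(Add(-12, 12), -46), -1))) = Mul(-2, Mul(351, Pow(Add(0, -46), -1))) = Mul(-2, Mul(351, Pow(-46, -1))) = Mul(-2, Mul(351, Rational(-1, 46))) = Mul(-2, Rational(-351, 46)) = Rational(351, 23) ≈ 15.261)
Add(Mul(95, 184), Z) = Add(Mul(95, 184), Rational(351, 23)) = Add(17480, Rational(351, 23)) = Rational(402391, 23)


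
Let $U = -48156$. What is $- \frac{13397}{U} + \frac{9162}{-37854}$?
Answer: $\frac{406943}{11252452} \approx 0.036165$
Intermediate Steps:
$- \frac{13397}{U} + \frac{9162}{-37854} = - \frac{13397}{-48156} + \frac{9162}{-37854} = \left(-13397\right) \left(- \frac{1}{48156}\right) + 9162 \left(- \frac{1}{37854}\right) = \frac{13397}{48156} - \frac{509}{2103} = \frac{406943}{11252452}$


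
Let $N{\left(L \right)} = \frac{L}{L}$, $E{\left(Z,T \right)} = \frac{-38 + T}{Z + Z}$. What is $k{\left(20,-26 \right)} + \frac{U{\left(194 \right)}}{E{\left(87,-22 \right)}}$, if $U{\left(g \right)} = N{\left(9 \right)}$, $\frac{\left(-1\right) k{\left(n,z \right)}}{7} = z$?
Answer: $\frac{1791}{10} \approx 179.1$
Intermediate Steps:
$k{\left(n,z \right)} = - 7 z$
$E{\left(Z,T \right)} = \frac{-38 + T}{2 Z}$
$N{\left(L \right)} = 1$
$U{\left(g \right)} = 1$
$k{\left(20,-26 \right)} + \frac{U{\left(194 \right)}}{E{\left(87,-22 \right)}} = \left(-7\right) \left(-26\right) + 1 \frac{1}{\frac{1}{2} \cdot \frac{1}{87} \left(-38 - 22\right)} = 182 + 1 \frac{1}{\frac{1}{2} \cdot \frac{1}{87} \left(-60\right)} = 182 + 1 \frac{1}{- \frac{10}{29}} = 182 + 1 \left(- \frac{29}{10}\right) = 182 - \frac{29}{10} = \frac{1791}{10}$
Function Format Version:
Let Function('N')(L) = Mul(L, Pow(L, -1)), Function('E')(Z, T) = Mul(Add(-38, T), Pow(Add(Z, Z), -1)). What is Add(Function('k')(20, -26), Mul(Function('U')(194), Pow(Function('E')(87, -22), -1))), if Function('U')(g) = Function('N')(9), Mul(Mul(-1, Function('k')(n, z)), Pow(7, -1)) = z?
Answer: Rational(1791, 10) ≈ 179.10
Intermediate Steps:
Function('k')(n, z) = Mul(-7, z)
Function('E')(Z, T) = Mul(Rational(1, 2), Pow(Z, -1), Add(-38, T)) (Function('E')(Z, T) = Mul(Add(-38, T), Pow(Mul(2, Z), -1)) = Mul(Add(-38, T), Mul(Rational(1, 2), Pow(Z, -1))) = Mul(Rational(1, 2), Pow(Z, -1), Add(-38, T)))
Function('N')(L) = 1
Function('U')(g) = 1
Add(Function('k')(20, -26), Mul(Function('U')(194), Pow(Function('E')(87, -22), -1))) = Add(Mul(-7, -26), Mul(1, Pow(Mul(Rational(1, 2), Pow(87, -1), Add(-38, -22)), -1))) = Add(182, Mul(1, Pow(Mul(Rational(1, 2), Rational(1, 87), -60), -1))) = Add(182, Mul(1, Pow(Rational(-10, 29), -1))) = Add(182, Mul(1, Rational(-29, 10))) = Add(182, Rational(-29, 10)) = Rational(1791, 10)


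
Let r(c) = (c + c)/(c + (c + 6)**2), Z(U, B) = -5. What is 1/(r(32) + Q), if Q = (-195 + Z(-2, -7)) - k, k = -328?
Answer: 369/47248 ≈ 0.0078099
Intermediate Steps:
r(c) = 2*c/(c + (6 + c)**2) (r(c) = (2*c)/(c + (6 + c)**2) = 2*c/(c + (6 + c)**2))
Q = 128 (Q = (-195 - 5) - 1*(-328) = -200 + 328 = 128)
1/(r(32) + Q) = 1/(2*32/(32 + (6 + 32)**2) + 128) = 1/(2*32/(32 + 38**2) + 128) = 1/(2*32/(32 + 1444) + 128) = 1/(2*32/1476 + 128) = 1/(2*32*(1/1476) + 128) = 1/(16/369 + 128) = 1/(47248/369) = 369/47248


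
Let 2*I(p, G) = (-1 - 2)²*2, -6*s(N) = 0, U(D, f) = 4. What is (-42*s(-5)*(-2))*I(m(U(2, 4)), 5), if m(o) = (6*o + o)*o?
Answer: 0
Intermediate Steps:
m(o) = 7*o² (m(o) = (7*o)*o = 7*o²)
s(N) = 0 (s(N) = -⅙*0 = 0)
I(p, G) = 9 (I(p, G) = ((-1 - 2)²*2)/2 = ((-3)²*2)/2 = (9*2)/2 = (½)*18 = 9)
(-42*s(-5)*(-2))*I(m(U(2, 4)), 5) = -0*(-2)*9 = -42*0*9 = 0*9 = 0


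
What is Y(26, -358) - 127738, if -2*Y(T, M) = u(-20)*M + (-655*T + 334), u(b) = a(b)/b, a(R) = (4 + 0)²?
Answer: -597666/5 ≈ -1.1953e+5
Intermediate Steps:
a(R) = 16 (a(R) = 4² = 16)
u(b) = 16/b
Y(T, M) = -167 + 2*M/5 + 655*T/2 (Y(T, M) = -((16/(-20))*M + (-655*T + 334))/2 = -((16*(-1/20))*M + (334 - 655*T))/2 = -(-4*M/5 + (334 - 655*T))/2 = -(334 - 655*T - 4*M/5)/2 = -167 + 2*M/5 + 655*T/2)
Y(26, -358) - 127738 = (-167 + (⅖)*(-358) + (655/2)*26) - 127738 = (-167 - 716/5 + 8515) - 127738 = 41024/5 - 127738 = -597666/5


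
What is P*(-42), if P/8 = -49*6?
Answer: 98784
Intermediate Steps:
P = -2352 (P = 8*(-49*6) = 8*(-294) = -2352)
P*(-42) = -2352*(-42) = 98784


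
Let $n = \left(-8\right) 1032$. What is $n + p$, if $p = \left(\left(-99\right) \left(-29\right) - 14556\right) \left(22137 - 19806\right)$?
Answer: $-27245991$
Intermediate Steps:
$p = -27237735$ ($p = \left(2871 - 14556\right) 2331 = \left(-11685\right) 2331 = -27237735$)
$n = -8256$
$n + p = -8256 - 27237735 = -27245991$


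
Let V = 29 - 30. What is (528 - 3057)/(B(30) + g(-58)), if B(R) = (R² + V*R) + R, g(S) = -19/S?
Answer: -146682/52219 ≈ -2.8090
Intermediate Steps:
V = -1
B(R) = R² (B(R) = (R² - R) + R = R²)
(528 - 3057)/(B(30) + g(-58)) = (528 - 3057)/(30² - 19/(-58)) = -2529/(900 - 19*(-1/58)) = -2529/(900 + 19/58) = -2529/52219/58 = -2529*58/52219 = -146682/52219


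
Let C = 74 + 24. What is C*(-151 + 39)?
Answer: -10976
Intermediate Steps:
C = 98
C*(-151 + 39) = 98*(-151 + 39) = 98*(-112) = -10976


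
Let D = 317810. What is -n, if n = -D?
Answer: 317810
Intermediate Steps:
n = -317810 (n = -1*317810 = -317810)
-n = -1*(-317810) = 317810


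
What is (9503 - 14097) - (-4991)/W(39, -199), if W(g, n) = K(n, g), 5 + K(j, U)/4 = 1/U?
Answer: -3759593/776 ≈ -4844.8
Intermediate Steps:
K(j, U) = -20 + 4/U
W(g, n) = -20 + 4/g
(9503 - 14097) - (-4991)/W(39, -199) = (9503 - 14097) - (-4991)/(-20 + 4/39) = -4594 - (-4991)/(-20 + 4*(1/39)) = -4594 - (-4991)/(-20 + 4/39) = -4594 - (-4991)/(-776/39) = -4594 - (-4991)*(-39)/776 = -4594 - 1*194649/776 = -4594 - 194649/776 = -3759593/776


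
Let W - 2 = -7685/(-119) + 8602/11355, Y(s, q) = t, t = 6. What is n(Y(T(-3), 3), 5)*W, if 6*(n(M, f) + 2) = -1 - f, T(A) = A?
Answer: -90989303/450415 ≈ -202.01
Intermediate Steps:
Y(s, q) = 6
n(M, f) = -13/6 - f/6 (n(M, f) = -2 + (-1 - f)/6 = -2 + (-⅙ - f/6) = -13/6 - f/6)
W = 90989303/1351245 (W = 2 + (-7685/(-119) + 8602/11355) = 2 + (-7685*(-1/119) + 8602*(1/11355)) = 2 + (7685/119 + 8602/11355) = 2 + 88286813/1351245 = 90989303/1351245 ≈ 67.337)
n(Y(T(-3), 3), 5)*W = (-13/6 - ⅙*5)*(90989303/1351245) = (-13/6 - ⅚)*(90989303/1351245) = -3*90989303/1351245 = -90989303/450415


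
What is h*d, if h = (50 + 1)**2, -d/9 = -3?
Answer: 70227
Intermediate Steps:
d = 27 (d = -9*(-3) = 27)
h = 2601 (h = 51**2 = 2601)
h*d = 2601*27 = 70227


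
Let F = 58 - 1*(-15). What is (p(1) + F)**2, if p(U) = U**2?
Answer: 5476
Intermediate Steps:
F = 73 (F = 58 + 15 = 73)
(p(1) + F)**2 = (1**2 + 73)**2 = (1 + 73)**2 = 74**2 = 5476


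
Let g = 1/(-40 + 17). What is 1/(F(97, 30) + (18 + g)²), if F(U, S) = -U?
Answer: 529/119256 ≈ 0.0044358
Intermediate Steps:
g = -1/23 (g = 1/(-23) = -1/23 ≈ -0.043478)
1/(F(97, 30) + (18 + g)²) = 1/(-1*97 + (18 - 1/23)²) = 1/(-97 + (413/23)²) = 1/(-97 + 170569/529) = 1/(119256/529) = 529/119256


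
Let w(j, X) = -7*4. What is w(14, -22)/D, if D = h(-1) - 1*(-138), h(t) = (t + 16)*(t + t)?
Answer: -7/27 ≈ -0.25926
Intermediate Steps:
w(j, X) = -28
h(t) = 2*t*(16 + t) (h(t) = (16 + t)*(2*t) = 2*t*(16 + t))
D = 108 (D = 2*(-1)*(16 - 1) - 1*(-138) = 2*(-1)*15 + 138 = -30 + 138 = 108)
w(14, -22)/D = -28/108 = -28*1/108 = -7/27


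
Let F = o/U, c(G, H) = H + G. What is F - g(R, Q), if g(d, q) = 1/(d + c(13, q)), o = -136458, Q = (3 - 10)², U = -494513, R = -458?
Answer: 2870099/10306692 ≈ 0.27847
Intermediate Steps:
Q = 49 (Q = (-7)² = 49)
c(G, H) = G + H
g(d, q) = 1/(13 + d + q) (g(d, q) = 1/(d + (13 + q)) = 1/(13 + d + q))
F = 7182/26027 (F = -136458/(-494513) = -136458*(-1/494513) = 7182/26027 ≈ 0.27594)
F - g(R, Q) = 7182/26027 - 1/(13 - 458 + 49) = 7182/26027 - 1/(-396) = 7182/26027 - 1*(-1/396) = 7182/26027 + 1/396 = 2870099/10306692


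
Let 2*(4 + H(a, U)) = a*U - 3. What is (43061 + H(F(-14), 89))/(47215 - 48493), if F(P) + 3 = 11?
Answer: -9647/284 ≈ -33.968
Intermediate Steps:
F(P) = 8 (F(P) = -3 + 11 = 8)
H(a, U) = -11/2 + U*a/2 (H(a, U) = -4 + (a*U - 3)/2 = -4 + (U*a - 3)/2 = -4 + (-3 + U*a)/2 = -4 + (-3/2 + U*a/2) = -11/2 + U*a/2)
(43061 + H(F(-14), 89))/(47215 - 48493) = (43061 + (-11/2 + (1/2)*89*8))/(47215 - 48493) = (43061 + (-11/2 + 356))/(-1278) = (43061 + 701/2)*(-1/1278) = (86823/2)*(-1/1278) = -9647/284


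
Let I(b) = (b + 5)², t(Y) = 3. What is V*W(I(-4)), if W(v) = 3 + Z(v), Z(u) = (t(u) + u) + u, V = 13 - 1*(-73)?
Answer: 688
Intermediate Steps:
V = 86 (V = 13 + 73 = 86)
Z(u) = 3 + 2*u (Z(u) = (3 + u) + u = 3 + 2*u)
I(b) = (5 + b)²
W(v) = 6 + 2*v (W(v) = 3 + (3 + 2*v) = 6 + 2*v)
V*W(I(-4)) = 86*(6 + 2*(5 - 4)²) = 86*(6 + 2*1²) = 86*(6 + 2*1) = 86*(6 + 2) = 86*8 = 688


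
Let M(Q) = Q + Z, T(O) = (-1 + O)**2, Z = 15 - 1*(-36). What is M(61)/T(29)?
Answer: 1/7 ≈ 0.14286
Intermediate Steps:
Z = 51 (Z = 15 + 36 = 51)
M(Q) = 51 + Q (M(Q) = Q + 51 = 51 + Q)
M(61)/T(29) = (51 + 61)/((-1 + 29)**2) = 112/(28**2) = 112/784 = 112*(1/784) = 1/7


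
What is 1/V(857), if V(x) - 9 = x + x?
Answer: 1/1723 ≈ 0.00058038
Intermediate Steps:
V(x) = 9 + 2*x (V(x) = 9 + (x + x) = 9 + 2*x)
1/V(857) = 1/(9 + 2*857) = 1/(9 + 1714) = 1/1723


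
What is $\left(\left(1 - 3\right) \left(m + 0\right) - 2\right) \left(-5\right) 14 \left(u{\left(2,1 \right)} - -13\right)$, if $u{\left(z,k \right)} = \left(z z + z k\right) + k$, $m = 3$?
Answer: $11200$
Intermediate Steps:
$u{\left(z,k \right)} = k + z^{2} + k z$ ($u{\left(z,k \right)} = \left(z^{2} + k z\right) + k = k + z^{2} + k z$)
$\left(\left(1 - 3\right) \left(m + 0\right) - 2\right) \left(-5\right) 14 \left(u{\left(2,1 \right)} - -13\right) = \left(\left(1 - 3\right) \left(3 + 0\right) - 2\right) \left(-5\right) 14 \left(\left(1 + 2^{2} + 1 \cdot 2\right) - -13\right) = \left(\left(-2\right) 3 - 2\right) \left(-5\right) 14 \left(\left(1 + 4 + 2\right) + 13\right) = \left(-6 - 2\right) \left(-5\right) 14 \left(7 + 13\right) = \left(-8\right) \left(-5\right) 14 \cdot 20 = 40 \cdot 14 \cdot 20 = 560 \cdot 20 = 11200$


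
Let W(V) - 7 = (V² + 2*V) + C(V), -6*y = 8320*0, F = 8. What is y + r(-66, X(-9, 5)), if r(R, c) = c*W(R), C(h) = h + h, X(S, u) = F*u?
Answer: 163960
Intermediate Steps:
X(S, u) = 8*u
C(h) = 2*h
y = 0 (y = -4160*0/3 = -⅙*0 = 0)
W(V) = 7 + V² + 4*V (W(V) = 7 + ((V² + 2*V) + 2*V) = 7 + (V² + 4*V) = 7 + V² + 4*V)
r(R, c) = c*(7 + R² + 4*R)
y + r(-66, X(-9, 5)) = 0 + (8*5)*(7 + (-66)² + 4*(-66)) = 0 + 40*(7 + 4356 - 264) = 0 + 40*4099 = 0 + 163960 = 163960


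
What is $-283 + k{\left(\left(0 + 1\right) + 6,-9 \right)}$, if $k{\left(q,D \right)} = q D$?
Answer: $-346$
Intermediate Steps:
$k{\left(q,D \right)} = D q$
$-283 + k{\left(\left(0 + 1\right) + 6,-9 \right)} = -283 - 9 \left(\left(0 + 1\right) + 6\right) = -283 - 9 \left(1 + 6\right) = -283 - 63 = -346$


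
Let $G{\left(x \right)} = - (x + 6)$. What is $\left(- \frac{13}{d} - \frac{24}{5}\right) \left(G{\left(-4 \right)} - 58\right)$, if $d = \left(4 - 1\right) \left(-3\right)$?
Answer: $\frac{604}{3} \approx 201.33$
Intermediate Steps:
$G{\left(x \right)} = -6 - x$ ($G{\left(x \right)} = - (6 + x) = -6 - x$)
$d = -9$ ($d = 3 \left(-3\right) = -9$)
$\left(- \frac{13}{d} - \frac{24}{5}\right) \left(G{\left(-4 \right)} - 58\right) = \left(- \frac{13}{-9} - \frac{24}{5}\right) \left(\left(-6 - -4\right) - 58\right) = \left(\left(-13\right) \left(- \frac{1}{9}\right) - \frac{24}{5}\right) \left(\left(-6 + 4\right) - 58\right) = \left(\frac{13}{9} - \frac{24}{5}\right) \left(-2 - 58\right) = \left(- \frac{151}{45}\right) \left(-60\right) = \frac{604}{3}$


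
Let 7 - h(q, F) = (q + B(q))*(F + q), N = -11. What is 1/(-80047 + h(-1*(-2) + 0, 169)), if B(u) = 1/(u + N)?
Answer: -1/80363 ≈ -1.2444e-5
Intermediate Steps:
B(u) = 1/(-11 + u) (B(u) = 1/(u - 11) = 1/(-11 + u))
h(q, F) = 7 - (F + q)*(q + 1/(-11 + q)) (h(q, F) = 7 - (q + 1/(-11 + q))*(F + q) = 7 - (F + q)*(q + 1/(-11 + q)))
1/(-80047 + h(-1*(-2) + 0, 169)) = 1/(-80047 + (-1*169 - (-1*(-2) + 0) + (-11 + (-1*(-2) + 0))*(7 - (-1*(-2) + 0)² - 1*169*(-1*(-2) + 0)))/(-11 + (-1*(-2) + 0))) = 1/(-80047 + (-169 - (2 + 0) + (-11 + (2 + 0))*(7 - (2 + 0)² - 1*169*(2 + 0)))/(-11 + (2 + 0))) = 1/(-80047 + (-169 - 1*2 + (-11 + 2)*(7 - 1*2² - 1*169*2))/(-11 + 2)) = 1/(-80047 + (-169 - 2 - 9*(7 - 1*4 - 338))/(-9)) = 1/(-80047 - (-169 - 2 - 9*(7 - 4 - 338))/9) = 1/(-80047 - (-169 - 2 - 9*(-335))/9) = 1/(-80047 - (-169 - 2 + 3015)/9) = 1/(-80047 - ⅑*2844) = 1/(-80047 - 316) = 1/(-80363) = -1/80363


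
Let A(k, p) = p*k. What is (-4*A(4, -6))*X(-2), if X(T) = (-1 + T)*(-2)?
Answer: 576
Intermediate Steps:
A(k, p) = k*p
X(T) = 2 - 2*T
(-4*A(4, -6))*X(-2) = (-16*(-6))*(2 - 2*(-2)) = (-4*(-24))*(2 + 4) = 96*6 = 576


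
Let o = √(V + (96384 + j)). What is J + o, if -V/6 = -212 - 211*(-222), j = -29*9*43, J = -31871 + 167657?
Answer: 135786 + I*√194619 ≈ 1.3579e+5 + 441.16*I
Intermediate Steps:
J = 135786
j = -11223 (j = -261*43 = -11223)
V = -279780 (V = -6*(-212 - 211*(-222)) = -6*(-212 + 46842) = -6*46630 = -279780)
o = I*√194619 (o = √(-279780 + (96384 - 11223)) = √(-279780 + 85161) = √(-194619) = I*√194619 ≈ 441.16*I)
J + o = 135786 + I*√194619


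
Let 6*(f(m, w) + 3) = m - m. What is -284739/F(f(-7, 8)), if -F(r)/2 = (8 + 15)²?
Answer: 284739/1058 ≈ 269.13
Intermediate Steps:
f(m, w) = -3 (f(m, w) = -3 + (m - m)/6 = -3 + (⅙)*0 = -3 + 0 = -3)
F(r) = -1058 (F(r) = -2*(8 + 15)² = -2*23² = -2*529 = -1058)
-284739/F(f(-7, 8)) = -284739/(-1058) = -284739*(-1/1058) = 284739/1058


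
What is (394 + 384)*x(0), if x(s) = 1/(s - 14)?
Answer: -389/7 ≈ -55.571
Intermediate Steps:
x(s) = 1/(-14 + s)
(394 + 384)*x(0) = (394 + 384)/(-14 + 0) = 778/(-14) = 778*(-1/14) = -389/7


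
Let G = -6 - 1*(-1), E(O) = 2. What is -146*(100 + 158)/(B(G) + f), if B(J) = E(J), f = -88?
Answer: 438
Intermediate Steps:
G = -5 (G = -6 + 1 = -5)
B(J) = 2
-146*(100 + 158)/(B(G) + f) = -146*(100 + 158)/(2 - 88) = -37668/(-86) = -37668*(-1)/86 = -146*(-3) = 438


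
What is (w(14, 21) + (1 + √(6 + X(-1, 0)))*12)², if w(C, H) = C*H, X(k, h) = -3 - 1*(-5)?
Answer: 94788 + 14688*√2 ≈ 1.1556e+5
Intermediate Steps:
X(k, h) = 2 (X(k, h) = -3 + 5 = 2)
(w(14, 21) + (1 + √(6 + X(-1, 0)))*12)² = (14*21 + (1 + √(6 + 2))*12)² = (294 + (1 + √8)*12)² = (294 + (1 + 2*√2)*12)² = (294 + (12 + 24*√2))² = (306 + 24*√2)²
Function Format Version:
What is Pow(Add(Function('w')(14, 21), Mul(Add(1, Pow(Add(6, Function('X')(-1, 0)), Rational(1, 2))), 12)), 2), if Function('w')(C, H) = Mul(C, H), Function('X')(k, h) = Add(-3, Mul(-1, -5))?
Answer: Add(94788, Mul(14688, Pow(2, Rational(1, 2)))) ≈ 1.1556e+5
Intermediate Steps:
Function('X')(k, h) = 2 (Function('X')(k, h) = Add(-3, 5) = 2)
Pow(Add(Function('w')(14, 21), Mul(Add(1, Pow(Add(6, Function('X')(-1, 0)), Rational(1, 2))), 12)), 2) = Pow(Add(Mul(14, 21), Mul(Add(1, Pow(Add(6, 2), Rational(1, 2))), 12)), 2) = Pow(Add(294, Mul(Add(1, Pow(8, Rational(1, 2))), 12)), 2) = Pow(Add(294, Mul(Add(1, Mul(2, Pow(2, Rational(1, 2)))), 12)), 2) = Pow(Add(294, Add(12, Mul(24, Pow(2, Rational(1, 2))))), 2) = Pow(Add(306, Mul(24, Pow(2, Rational(1, 2)))), 2)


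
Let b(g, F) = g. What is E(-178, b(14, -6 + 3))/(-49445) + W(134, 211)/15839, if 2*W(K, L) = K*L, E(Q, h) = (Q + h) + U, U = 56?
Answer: 700714577/783159355 ≈ 0.89473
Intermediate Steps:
E(Q, h) = 56 + Q + h (E(Q, h) = (Q + h) + 56 = 56 + Q + h)
W(K, L) = K*L/2 (W(K, L) = (K*L)/2 = K*L/2)
E(-178, b(14, -6 + 3))/(-49445) + W(134, 211)/15839 = (56 - 178 + 14)/(-49445) + ((½)*134*211)/15839 = -108*(-1/49445) + 14137*(1/15839) = 108/49445 + 14137/15839 = 700714577/783159355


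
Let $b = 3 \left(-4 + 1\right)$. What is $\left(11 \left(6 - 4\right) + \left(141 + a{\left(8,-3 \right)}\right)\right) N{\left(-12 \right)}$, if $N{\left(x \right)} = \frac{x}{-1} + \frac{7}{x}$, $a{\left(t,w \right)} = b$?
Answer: $\frac{10549}{6} \approx 1758.2$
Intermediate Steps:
$b = -9$ ($b = 3 \left(-3\right) = -9$)
$a{\left(t,w \right)} = -9$
$N{\left(x \right)} = - x + \frac{7}{x}$ ($N{\left(x \right)} = x \left(-1\right) + \frac{7}{x} = - x + \frac{7}{x}$)
$\left(11 \left(6 - 4\right) + \left(141 + a{\left(8,-3 \right)}\right)\right) N{\left(-12 \right)} = \left(11 \left(6 - 4\right) + \left(141 - 9\right)\right) \left(\left(-1\right) \left(-12\right) + \frac{7}{-12}\right) = \left(11 \cdot 2 + 132\right) \left(12 + 7 \left(- \frac{1}{12}\right)\right) = \left(22 + 132\right) \left(12 - \frac{7}{12}\right) = 154 \cdot \frac{137}{12} = \frac{10549}{6}$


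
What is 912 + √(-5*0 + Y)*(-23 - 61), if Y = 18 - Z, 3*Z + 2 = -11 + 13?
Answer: 912 - 252*√2 ≈ 555.62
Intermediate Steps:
Z = 0 (Z = -⅔ + (-11 + 13)/3 = -⅔ + (⅓)*2 = -⅔ + ⅔ = 0)
Y = 18 (Y = 18 - 1*0 = 18 + 0 = 18)
912 + √(-5*0 + Y)*(-23 - 61) = 912 + √(-5*0 + 18)*(-23 - 61) = 912 + √(0 + 18)*(-84) = 912 + √18*(-84) = 912 + (3*√2)*(-84) = 912 - 252*√2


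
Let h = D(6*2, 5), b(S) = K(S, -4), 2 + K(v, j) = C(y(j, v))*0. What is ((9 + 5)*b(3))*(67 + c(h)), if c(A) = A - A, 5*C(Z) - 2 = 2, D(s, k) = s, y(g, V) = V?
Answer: -1876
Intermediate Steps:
C(Z) = 4/5 (C(Z) = 2/5 + (1/5)*2 = 2/5 + 2/5 = 4/5)
K(v, j) = -2 (K(v, j) = -2 + (4/5)*0 = -2 + 0 = -2)
b(S) = -2
h = 12 (h = 6*2 = 12)
c(A) = 0
((9 + 5)*b(3))*(67 + c(h)) = ((9 + 5)*(-2))*(67 + 0) = (14*(-2))*67 = -28*67 = -1876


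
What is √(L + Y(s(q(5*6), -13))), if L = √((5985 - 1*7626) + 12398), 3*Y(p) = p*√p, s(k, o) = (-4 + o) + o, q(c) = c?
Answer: √(√10757 - 10*I*√30) ≈ 10.512 - 2.6052*I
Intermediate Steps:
s(k, o) = -4 + 2*o
Y(p) = p^(3/2)/3 (Y(p) = (p*√p)/3 = p^(3/2)/3)
L = √10757 (L = √((5985 - 7626) + 12398) = √(-1641 + 12398) = √10757 ≈ 103.72)
√(L + Y(s(q(5*6), -13))) = √(√10757 + (-4 + 2*(-13))^(3/2)/3) = √(√10757 + (-4 - 26)^(3/2)/3) = √(√10757 + (-30)^(3/2)/3) = √(√10757 + (-30*I*√30)/3) = √(√10757 - 10*I*√30)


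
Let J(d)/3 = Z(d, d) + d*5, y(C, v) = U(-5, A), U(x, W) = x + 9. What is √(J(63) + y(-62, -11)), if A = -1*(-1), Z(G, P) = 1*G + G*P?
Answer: √13045 ≈ 114.21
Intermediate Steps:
Z(G, P) = G + G*P
A = 1
U(x, W) = 9 + x
y(C, v) = 4 (y(C, v) = 9 - 5 = 4)
J(d) = 15*d + 3*d*(1 + d) (J(d) = 3*(d*(1 + d) + d*5) = 3*(d*(1 + d) + 5*d) = 3*(5*d + d*(1 + d)) = 15*d + 3*d*(1 + d))
√(J(63) + y(-62, -11)) = √(3*63*(6 + 63) + 4) = √(3*63*69 + 4) = √(13041 + 4) = √13045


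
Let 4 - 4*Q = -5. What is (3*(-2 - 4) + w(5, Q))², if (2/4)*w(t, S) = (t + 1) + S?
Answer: 9/4 ≈ 2.2500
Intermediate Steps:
Q = 9/4 (Q = 1 - ¼*(-5) = 1 + 5/4 = 9/4 ≈ 2.2500)
w(t, S) = 2 + 2*S + 2*t (w(t, S) = 2*((t + 1) + S) = 2*((1 + t) + S) = 2*(1 + S + t) = 2 + 2*S + 2*t)
(3*(-2 - 4) + w(5, Q))² = (3*(-2 - 4) + (2 + 2*(9/4) + 2*5))² = (3*(-6) + (2 + 9/2 + 10))² = (-18 + 33/2)² = (-3/2)² = 9/4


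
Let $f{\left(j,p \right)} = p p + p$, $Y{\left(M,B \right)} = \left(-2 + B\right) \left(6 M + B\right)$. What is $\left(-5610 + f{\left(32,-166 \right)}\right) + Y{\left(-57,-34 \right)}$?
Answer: $35316$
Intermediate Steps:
$Y{\left(M,B \right)} = \left(-2 + B\right) \left(B + 6 M\right)$
$f{\left(j,p \right)} = p + p^{2}$ ($f{\left(j,p \right)} = p^{2} + p = p + p^{2}$)
$\left(-5610 + f{\left(32,-166 \right)}\right) + Y{\left(-57,-34 \right)} = \left(-5610 - 166 \left(1 - 166\right)\right) + \left(\left(-34\right)^{2} - -684 - -68 + 6 \left(-34\right) \left(-57\right)\right) = \left(-5610 - -27390\right) + \left(1156 + 684 + 68 + 11628\right) = \left(-5610 + 27390\right) + 13536 = 21780 + 13536 = 35316$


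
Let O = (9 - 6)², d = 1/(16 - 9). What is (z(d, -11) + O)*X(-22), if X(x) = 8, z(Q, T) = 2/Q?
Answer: 184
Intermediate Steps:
d = ⅐ (d = 1/7 = ⅐ ≈ 0.14286)
O = 9 (O = 3² = 9)
(z(d, -11) + O)*X(-22) = (2/(⅐) + 9)*8 = (2*7 + 9)*8 = (14 + 9)*8 = 23*8 = 184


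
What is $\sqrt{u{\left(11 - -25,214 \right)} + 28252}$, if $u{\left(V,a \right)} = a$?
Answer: $\sqrt{28466} \approx 168.72$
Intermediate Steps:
$\sqrt{u{\left(11 - -25,214 \right)} + 28252} = \sqrt{214 + 28252} = \sqrt{28466}$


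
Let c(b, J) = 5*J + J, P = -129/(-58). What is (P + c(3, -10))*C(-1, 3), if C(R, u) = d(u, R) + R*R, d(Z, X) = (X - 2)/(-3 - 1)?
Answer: -23457/232 ≈ -101.11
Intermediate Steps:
d(Z, X) = 1/2 - X/4 (d(Z, X) = (-2 + X)/(-4) = (-2 + X)*(-1/4) = 1/2 - X/4)
P = 129/58 (P = -129*(-1/58) = 129/58 ≈ 2.2241)
C(R, u) = 1/2 + R**2 - R/4 (C(R, u) = (1/2 - R/4) + R*R = (1/2 - R/4) + R**2 = 1/2 + R**2 - R/4)
c(b, J) = 6*J
(P + c(3, -10))*C(-1, 3) = (129/58 + 6*(-10))*(1/2 + (-1)**2 - 1/4*(-1)) = (129/58 - 60)*(1/2 + 1 + 1/4) = -3351/58*7/4 = -23457/232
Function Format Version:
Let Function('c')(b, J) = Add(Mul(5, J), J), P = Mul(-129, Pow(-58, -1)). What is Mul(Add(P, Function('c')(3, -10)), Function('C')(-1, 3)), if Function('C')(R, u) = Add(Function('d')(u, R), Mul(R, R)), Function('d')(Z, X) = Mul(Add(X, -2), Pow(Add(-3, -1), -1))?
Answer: Rational(-23457, 232) ≈ -101.11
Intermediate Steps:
Function('d')(Z, X) = Add(Rational(1, 2), Mul(Rational(-1, 4), X)) (Function('d')(Z, X) = Mul(Add(-2, X), Pow(-4, -1)) = Mul(Add(-2, X), Rational(-1, 4)) = Add(Rational(1, 2), Mul(Rational(-1, 4), X)))
P = Rational(129, 58) (P = Mul(-129, Rational(-1, 58)) = Rational(129, 58) ≈ 2.2241)
Function('C')(R, u) = Add(Rational(1, 2), Pow(R, 2), Mul(Rational(-1, 4), R)) (Function('C')(R, u) = Add(Add(Rational(1, 2), Mul(Rational(-1, 4), R)), Mul(R, R)) = Add(Add(Rational(1, 2), Mul(Rational(-1, 4), R)), Pow(R, 2)) = Add(Rational(1, 2), Pow(R, 2), Mul(Rational(-1, 4), R)))
Function('c')(b, J) = Mul(6, J)
Mul(Add(P, Function('c')(3, -10)), Function('C')(-1, 3)) = Mul(Add(Rational(129, 58), Mul(6, -10)), Add(Rational(1, 2), Pow(-1, 2), Mul(Rational(-1, 4), -1))) = Mul(Add(Rational(129, 58), -60), Add(Rational(1, 2), 1, Rational(1, 4))) = Mul(Rational(-3351, 58), Rational(7, 4)) = Rational(-23457, 232)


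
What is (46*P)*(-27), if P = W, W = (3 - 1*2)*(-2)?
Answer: 2484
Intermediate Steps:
W = -2 (W = (3 - 2)*(-2) = 1*(-2) = -2)
P = -2
(46*P)*(-27) = (46*(-2))*(-27) = -92*(-27) = 2484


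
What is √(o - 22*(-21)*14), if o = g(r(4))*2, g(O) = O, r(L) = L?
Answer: 2*√1619 ≈ 80.474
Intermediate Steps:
o = 8 (o = 4*2 = 8)
√(o - 22*(-21)*14) = √(8 - 22*(-21)*14) = √(8 + 462*14) = √(8 + 6468) = √6476 = 2*√1619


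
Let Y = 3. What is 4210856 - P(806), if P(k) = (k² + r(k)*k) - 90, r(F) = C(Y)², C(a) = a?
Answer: 3554056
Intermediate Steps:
r(F) = 9 (r(F) = 3² = 9)
P(k) = -90 + k² + 9*k (P(k) = (k² + 9*k) - 90 = -90 + k² + 9*k)
4210856 - P(806) = 4210856 - (-90 + 806² + 9*806) = 4210856 - (-90 + 649636 + 7254) = 4210856 - 1*656800 = 4210856 - 656800 = 3554056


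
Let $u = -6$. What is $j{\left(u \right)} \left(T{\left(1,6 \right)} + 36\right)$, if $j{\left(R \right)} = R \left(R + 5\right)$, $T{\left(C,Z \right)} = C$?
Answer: $222$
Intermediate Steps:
$j{\left(R \right)} = R \left(5 + R\right)$
$j{\left(u \right)} \left(T{\left(1,6 \right)} + 36\right) = - 6 \left(5 - 6\right) \left(1 + 36\right) = \left(-6\right) \left(-1\right) 37 = 6 \cdot 37 = 222$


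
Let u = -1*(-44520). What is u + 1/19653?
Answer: 874951561/19653 ≈ 44520.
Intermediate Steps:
u = 44520
u + 1/19653 = 44520 + 1/19653 = 874951561/19653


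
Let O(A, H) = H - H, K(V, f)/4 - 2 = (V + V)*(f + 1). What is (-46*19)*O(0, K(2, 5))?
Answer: 0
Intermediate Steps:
K(V, f) = 8 + 8*V*(1 + f) (K(V, f) = 8 + 4*((V + V)*(f + 1)) = 8 + 4*((2*V)*(1 + f)) = 8 + 4*(2*V*(1 + f)) = 8 + 8*V*(1 + f))
O(A, H) = 0
(-46*19)*O(0, K(2, 5)) = -46*19*0 = -874*0 = 0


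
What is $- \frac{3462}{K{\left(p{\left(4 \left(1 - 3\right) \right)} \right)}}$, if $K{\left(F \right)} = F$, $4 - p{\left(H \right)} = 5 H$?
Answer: $- \frac{1731}{22} \approx -78.682$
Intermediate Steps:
$p{\left(H \right)} = 4 - 5 H$
$- \frac{3462}{K{\left(p{\left(4 \left(1 - 3\right) \right)} \right)}} = - \frac{3462}{4 - 5 \cdot 4 \left(1 - 3\right)} = - \frac{3462}{4 - 5 \cdot 4 \left(-2\right)} = - \frac{3462}{4 - -40} = - \frac{3462}{4 + 40} = - \frac{3462}{44} = \left(-3462\right) \frac{1}{44} = - \frac{1731}{22}$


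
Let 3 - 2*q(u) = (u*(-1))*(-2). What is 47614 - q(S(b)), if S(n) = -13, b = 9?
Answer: 95199/2 ≈ 47600.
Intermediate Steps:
q(u) = 3/2 - u (q(u) = 3/2 - u*(-1)*(-2)/2 = 3/2 - (-u)*(-2)/2 = 3/2 - u)
47614 - q(S(b)) = 47614 - (3/2 - 1*(-13)) = 47614 - (3/2 + 13) = 47614 - 1*29/2 = 47614 - 29/2 = 95199/2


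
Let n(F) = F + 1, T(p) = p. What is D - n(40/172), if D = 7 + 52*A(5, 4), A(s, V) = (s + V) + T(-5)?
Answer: 9192/43 ≈ 213.77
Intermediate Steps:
n(F) = 1 + F
A(s, V) = -5 + V + s (A(s, V) = (s + V) - 5 = (V + s) - 5 = -5 + V + s)
D = 215 (D = 7 + 52*(-5 + 4 + 5) = 7 + 52*4 = 7 + 208 = 215)
D - n(40/172) = 215 - (1 + 40/172) = 215 - (1 + 40*(1/172)) = 215 - (1 + 10/43) = 215 - 1*53/43 = 215 - 53/43 = 9192/43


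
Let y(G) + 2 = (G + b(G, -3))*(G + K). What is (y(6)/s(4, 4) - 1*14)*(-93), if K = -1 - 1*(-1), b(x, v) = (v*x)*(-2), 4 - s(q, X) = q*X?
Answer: 6479/2 ≈ 3239.5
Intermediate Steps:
s(q, X) = 4 - X*q (s(q, X) = 4 - q*X = 4 - X*q)
b(x, v) = -2*v*x
K = 0 (K = -1 + 1 = 0)
y(G) = -2 + 7*G² (y(G) = -2 + (G - 2*(-3)*G)*(G + 0) = -2 + (G + 6*G)*G = -2 + (7*G)*G = -2 + 7*G²)
(y(6)/s(4, 4) - 1*14)*(-93) = ((-2 + 7*6²)/(4 - 1*4*4) - 1*14)*(-93) = ((-2 + 7*36)/(4 - 16) - 14)*(-93) = ((-2 + 252)/(-12) - 14)*(-93) = (250*(-1/12) - 14)*(-93) = (-125/6 - 14)*(-93) = -209/6*(-93) = 6479/2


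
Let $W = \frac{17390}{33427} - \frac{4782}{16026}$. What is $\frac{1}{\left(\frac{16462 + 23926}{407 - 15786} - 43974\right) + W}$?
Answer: $- \frac{1373091207943}{60383614143211469} \approx -2.2739 \cdot 10^{-5}$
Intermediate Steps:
$W = \frac{19807371}{89283517}$ ($W = 17390 \cdot \frac{1}{33427} - \frac{797}{2671} = \frac{17390}{33427} - \frac{797}{2671} = \frac{19807371}{89283517} \approx 0.22185$)
$\frac{1}{\left(\frac{16462 + 23926}{407 - 15786} - 43974\right) + W} = \frac{1}{\left(\frac{16462 + 23926}{407 - 15786} - 43974\right) + \frac{19807371}{89283517}} = \frac{1}{\left(\frac{40388}{-15379} - 43974\right) + \frac{19807371}{89283517}} = \frac{1}{\left(40388 \left(- \frac{1}{15379}\right) - 43974\right) + \frac{19807371}{89283517}} = \frac{1}{\left(- \frac{40388}{15379} - 43974\right) + \frac{19807371}{89283517}} = \frac{1}{- \frac{676316534}{15379} + \frac{19807371}{89283517}} = \frac{1}{- \frac{60383614143211469}{1373091207943}} = - \frac{1373091207943}{60383614143211469}$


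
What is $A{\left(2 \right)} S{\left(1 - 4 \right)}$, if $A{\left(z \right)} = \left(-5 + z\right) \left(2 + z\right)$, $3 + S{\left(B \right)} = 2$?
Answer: $12$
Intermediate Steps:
$S{\left(B \right)} = -1$ ($S{\left(B \right)} = -3 + 2 = -1$)
$A{\left(2 \right)} S{\left(1 - 4 \right)} = \left(-10 + 2^{2} - 6\right) \left(-1\right) = \left(-10 + 4 - 6\right) \left(-1\right) = \left(-12\right) \left(-1\right) = 12$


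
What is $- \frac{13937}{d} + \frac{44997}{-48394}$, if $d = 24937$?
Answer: $- \frac{163323397}{109709198} \approx -1.4887$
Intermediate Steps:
$- \frac{13937}{d} + \frac{44997}{-48394} = - \frac{13937}{24937} + \frac{44997}{-48394} = \left(-13937\right) \frac{1}{24937} + 44997 \left(- \frac{1}{48394}\right) = - \frac{1267}{2267} - \frac{44997}{48394} = - \frac{163323397}{109709198}$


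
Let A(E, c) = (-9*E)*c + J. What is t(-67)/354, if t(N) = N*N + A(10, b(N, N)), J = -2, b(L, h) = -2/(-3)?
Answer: 4427/354 ≈ 12.506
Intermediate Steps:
b(L, h) = 2/3 (b(L, h) = -2*(-1/3) = 2/3)
A(E, c) = -2 - 9*E*c (A(E, c) = (-9*E)*c - 2 = -9*E*c - 2 = -2 - 9*E*c)
t(N) = -62 + N**2 (t(N) = N*N + (-2 - 9*10*2/3) = N**2 + (-2 - 60) = N**2 - 62 = -62 + N**2)
t(-67)/354 = (-62 + (-67)**2)/354 = (-62 + 4489)*(1/354) = 4427*(1/354) = 4427/354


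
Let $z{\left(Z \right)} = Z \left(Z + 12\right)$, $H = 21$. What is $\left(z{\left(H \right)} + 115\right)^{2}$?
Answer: $652864$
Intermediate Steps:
$z{\left(Z \right)} = Z \left(12 + Z\right)$
$\left(z{\left(H \right)} + 115\right)^{2} = \left(21 \left(12 + 21\right) + 115\right)^{2} = \left(21 \cdot 33 + 115\right)^{2} = \left(693 + 115\right)^{2} = 808^{2} = 652864$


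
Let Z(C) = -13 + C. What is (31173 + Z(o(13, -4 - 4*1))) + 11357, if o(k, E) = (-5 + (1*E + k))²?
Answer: 42517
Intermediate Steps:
o(k, E) = (-5 + E + k)² (o(k, E) = (-5 + (E + k))² = (-5 + E + k)²)
(31173 + Z(o(13, -4 - 4*1))) + 11357 = (31173 + (-13 + (-5 + (-4 - 4*1) + 13)²)) + 11357 = (31173 + (-13 + (-5 + (-4 - 4) + 13)²)) + 11357 = (31173 + (-13 + (-5 - 8 + 13)²)) + 11357 = (31173 + (-13 + 0²)) + 11357 = (31173 + (-13 + 0)) + 11357 = (31173 - 13) + 11357 = 31160 + 11357 = 42517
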